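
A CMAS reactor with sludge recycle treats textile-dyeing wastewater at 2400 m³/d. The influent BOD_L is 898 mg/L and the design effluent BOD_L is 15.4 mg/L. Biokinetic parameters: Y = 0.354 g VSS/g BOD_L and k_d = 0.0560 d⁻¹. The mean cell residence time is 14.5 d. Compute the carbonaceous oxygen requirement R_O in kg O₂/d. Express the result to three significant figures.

R_O ≈ 1530 kg O₂/d

Correct the yield for decay: Y_obs = Y/(1 + k_d θ_c) = 0.354 / (1 + 0.0560 × 14.5) = 0.354 / 1.812 = 0.1954.
Mass of BOD_L removed per day: Q(S₀ − S) = 2400 × 882.6 g/m³ = 2118 kg/d.
P_X = Y_obs·Q·(S₀ − S) = 0.1954 × 2118 = 413.8 kg VSS/d.
R_O = Q·ΔS − 1.42 P_X = 2118 − 587.6 = 1531 kg O₂/d.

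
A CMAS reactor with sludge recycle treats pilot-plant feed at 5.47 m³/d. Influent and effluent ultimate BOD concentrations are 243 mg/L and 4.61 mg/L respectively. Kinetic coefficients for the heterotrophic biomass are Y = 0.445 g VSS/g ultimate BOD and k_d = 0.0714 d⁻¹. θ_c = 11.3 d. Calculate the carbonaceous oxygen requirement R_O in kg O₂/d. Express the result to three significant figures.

Y_obs = Y / (1 + k_d θ_c) = 0.445 / (1 + 0.0714 × 11.3) = 0.445 / 1.807 = 0.2463.
Mass of ultimate BOD removed per day: Q(S₀ − S) = 5.47 × 238.4 g/m³ = 1.304 kg/d.
P_X = Y_obs·Q·(S₀ − S) = 0.2463 × 1.304 = 0.3212 kg VSS/d.
Carbonaceous O₂ demand = substrate oxidised − cell-mass equivalent = 1.304 − 1.42 × 0.3212 = 0.8479 kg O₂/d.

R_O ≈ 0.848 kg O₂/d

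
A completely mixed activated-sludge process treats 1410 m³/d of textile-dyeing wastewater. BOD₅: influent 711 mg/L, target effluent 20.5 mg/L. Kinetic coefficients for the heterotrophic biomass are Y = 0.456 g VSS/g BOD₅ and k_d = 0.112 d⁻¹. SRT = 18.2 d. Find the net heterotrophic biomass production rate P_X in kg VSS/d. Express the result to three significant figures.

The observed yield is Y_obs = Y/(1 + k_d·θ_c) = 0.456 / (1 + 0.112 × 18.2) = 0.456 / 3.038 = 0.1501 g VSS per g BOD₅ removed.
ΔS = 711 − 20.5 = 690.5 mg/L, so the substrate removal rate is 1410 × 690.5/1000 = 973.6 kg BOD₅/d.
Net biomass production P_X = Y_obs × Q·(S₀ − S) = 0.1501 × 973.6 = 146.1 kg VSS/d.

P_X ≈ 146 kg VSS/d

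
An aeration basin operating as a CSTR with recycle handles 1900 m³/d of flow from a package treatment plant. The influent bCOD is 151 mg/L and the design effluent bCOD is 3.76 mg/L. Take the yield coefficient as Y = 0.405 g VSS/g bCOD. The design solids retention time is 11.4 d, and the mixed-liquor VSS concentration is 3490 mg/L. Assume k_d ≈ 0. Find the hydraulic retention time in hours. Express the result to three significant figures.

τ ≈ 4.67 h

V·X = Y·Q·ΔS·θ_c gives V = 0.405 × 1900 × (151 − 3.76) × 11.4 / 3490 = 370.1 m³.
Hydraulic retention time τ = V/Q = 370.1 / 1900 = 0.1948 d = 4.675 h.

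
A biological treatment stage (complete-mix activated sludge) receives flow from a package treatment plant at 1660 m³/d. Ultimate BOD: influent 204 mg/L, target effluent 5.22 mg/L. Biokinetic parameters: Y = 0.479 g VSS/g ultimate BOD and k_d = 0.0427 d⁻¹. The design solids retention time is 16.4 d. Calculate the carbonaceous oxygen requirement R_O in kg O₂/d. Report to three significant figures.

Y_obs = Y / (1 + k_d θ_c) = 0.479 / (1 + 0.0427 × 16.4) = 0.479 / 1.700 = 0.2817.
Substrate removed = Q·(S₀ − S) = 1660 m³/d × (204 − 5.22) g/m³ = 3.3×10^5 g/d = 330.0 kg/d.
Net sludge production P_X = 0.2817 × 330.0 = 92.96 kg VSS/d.
Carbonaceous O₂ demand = substrate oxidised − cell-mass equivalent = 330.0 − 1.42 × 92.96 = 198.0 kg O₂/d.

R_O ≈ 198 kg O₂/d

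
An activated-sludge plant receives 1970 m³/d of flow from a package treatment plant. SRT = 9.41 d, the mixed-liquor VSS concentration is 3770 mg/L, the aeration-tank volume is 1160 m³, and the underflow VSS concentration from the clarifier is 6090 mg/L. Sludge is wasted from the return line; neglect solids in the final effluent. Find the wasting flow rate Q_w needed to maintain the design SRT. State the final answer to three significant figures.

Q_w = (V·X)/(θ_c X_r) = 1160 × 3770 / (9.41 × 6090) = 76.31 m³/d.

Q_w ≈ 76.3 m³/d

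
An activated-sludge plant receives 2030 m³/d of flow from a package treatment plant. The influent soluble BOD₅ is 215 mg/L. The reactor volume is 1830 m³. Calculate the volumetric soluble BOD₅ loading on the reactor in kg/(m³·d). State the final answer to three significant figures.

L_v ≈ 0.238 kg soluble BOD₅/(m³·d)

Volumetric loading L_v = Q·S₀ / V = 2030 × 215 g/m³ / 1830 m³ = 238.5 g/(m³·d) = 0.2385 kg soluble BOD₅/(m³·d).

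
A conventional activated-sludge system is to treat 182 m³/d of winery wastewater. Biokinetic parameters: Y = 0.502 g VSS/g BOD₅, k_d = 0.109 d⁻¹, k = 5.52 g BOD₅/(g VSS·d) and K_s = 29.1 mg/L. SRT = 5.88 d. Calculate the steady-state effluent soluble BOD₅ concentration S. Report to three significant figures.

S ≈ 3.26 mg/L

From the Monod/SRT balance for a CMAS, S = K_s·(1+k_d θ_c)/[θ_c·(Y k − k_d) − 1] = 29.1 × (1 + 0.109 × 5.88) / [5.88 × (0.502 × 5.52 − 0.109) − 1] = 47.75 / 14.65 = 3.259 mg/L.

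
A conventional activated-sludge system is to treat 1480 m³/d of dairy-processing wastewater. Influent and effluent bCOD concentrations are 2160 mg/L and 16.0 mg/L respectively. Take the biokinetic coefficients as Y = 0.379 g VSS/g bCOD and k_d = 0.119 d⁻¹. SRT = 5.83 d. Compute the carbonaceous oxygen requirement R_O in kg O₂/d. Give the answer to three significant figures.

R_O ≈ 2160 kg O₂/d

Correct the yield for decay: Y_obs = Y/(1 + k_d θ_c) = 0.379 / (1 + 0.119 × 5.83) = 0.379 / 1.694 = 0.2238.
Mass of bCOD removed per day: Q(S₀ − S) = 1480 × 2144 g/m³ = 3173 kg/d.
Biomass synthesised: P_X = Y_obs × 3173 = 710.0 kg VSS/d.
Carbonaceous O₂ demand = substrate oxidised − cell-mass equivalent = 3173 − 1.42 × 710.0 = 2165 kg O₂/d.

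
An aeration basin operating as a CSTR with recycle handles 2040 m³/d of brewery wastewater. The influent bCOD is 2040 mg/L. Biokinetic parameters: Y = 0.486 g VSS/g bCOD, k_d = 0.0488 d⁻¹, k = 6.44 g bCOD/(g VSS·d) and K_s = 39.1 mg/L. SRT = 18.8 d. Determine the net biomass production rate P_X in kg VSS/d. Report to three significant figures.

P_X ≈ 1050 kg VSS/d

For a completely mixed reactor with recycle the Lawrence–McCarty relation gives S = K_s·(1 + k_d·θ_c) / [θ_c·(Y·k − k_d) − 1] = 39.1 × (1 + 0.0488 × 18.8) / [18.8 × (0.486 × 6.44 − 0.0488) − 1] = 74.97 / 56.92 = 1.317 mg/L.
Y_obs = Y / (1 + k_d θ_c) = 0.486 / (1 + 0.0488 × 18.8) = 0.486 / 1.917 = 0.2535.
Q·(S₀ − S) = 2040 × (2040 − 1.32) × 10⁻³ = 4159 kg/d removed.
Biomass produced: P_X = Y_obs·Q·ΔS = 0.2535 × 4159 ≈ 1054 kg VSS/d.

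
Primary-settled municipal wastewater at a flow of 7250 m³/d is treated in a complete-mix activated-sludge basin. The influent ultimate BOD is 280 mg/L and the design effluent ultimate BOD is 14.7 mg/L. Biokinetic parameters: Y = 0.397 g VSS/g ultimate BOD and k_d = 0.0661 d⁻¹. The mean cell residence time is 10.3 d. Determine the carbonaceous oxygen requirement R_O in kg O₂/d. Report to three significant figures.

R_O ≈ 1280 kg O₂/d

The observed yield is Y_obs = Y/(1 + k_d·θ_c) = 0.397 / (1 + 0.0661 × 10.3) = 0.397 / 1.681 = 0.2362 g VSS per g ultimate BOD removed.
Q·(S₀ − S) = 7250 × (280 − 14.7) × 10⁻³ = 1923 kg/d removed.
Net sludge production P_X = 0.2362 × 1923 = 454.3 kg VSS/d.
Carbonaceous O₂ demand = substrate oxidised − cell-mass equivalent = 1923 − 1.42 × 454.3 = 1278 kg O₂/d.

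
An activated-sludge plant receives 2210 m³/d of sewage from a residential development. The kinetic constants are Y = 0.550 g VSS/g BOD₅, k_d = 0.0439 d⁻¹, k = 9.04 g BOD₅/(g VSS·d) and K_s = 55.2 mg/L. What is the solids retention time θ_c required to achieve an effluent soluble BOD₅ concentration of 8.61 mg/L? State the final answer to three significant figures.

At the target effluent, Y k S/(K_s+S) = 0.550×9.04×8.61/63.81 = 0.6709 d⁻¹.
1/θ_c = 0.6709 − 0.0439 = 0.6270 d⁻¹, so θ_c = 1.595 d.

θ_c ≈ 1.59 d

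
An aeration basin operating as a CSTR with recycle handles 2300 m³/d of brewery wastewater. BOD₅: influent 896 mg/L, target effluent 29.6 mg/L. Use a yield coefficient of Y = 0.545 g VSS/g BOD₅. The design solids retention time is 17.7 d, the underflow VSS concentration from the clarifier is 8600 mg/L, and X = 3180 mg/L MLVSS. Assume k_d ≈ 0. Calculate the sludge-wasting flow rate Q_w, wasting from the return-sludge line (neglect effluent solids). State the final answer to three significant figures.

Biomass mass balance (decay neglected): V·X = Y·Q·(S₀ − S)·θ_c, so V = 0.545 × 2300 × (896 − 29.6) × 17.7 / 3180 = 6045 m³.
Wasting from the return line (neglecting effluent solids): Q_w = V·X / (θ_c·X_r) = 6045 × 3180 / (17.7 × 8600) = 126.3 m³/d.

Q_w ≈ 126 m³/d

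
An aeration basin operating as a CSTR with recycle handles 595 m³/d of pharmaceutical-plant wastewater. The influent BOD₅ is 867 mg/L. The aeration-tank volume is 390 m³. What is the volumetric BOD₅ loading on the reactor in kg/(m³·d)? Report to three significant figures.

L_v ≈ 1.32 kg BOD₅/(m³·d)

Applied BOD₅ load per unit volume = Q·S₀/V = (595 × 867/1000)/390.0 = 1.323 kg BOD₅·m⁻³·d⁻¹.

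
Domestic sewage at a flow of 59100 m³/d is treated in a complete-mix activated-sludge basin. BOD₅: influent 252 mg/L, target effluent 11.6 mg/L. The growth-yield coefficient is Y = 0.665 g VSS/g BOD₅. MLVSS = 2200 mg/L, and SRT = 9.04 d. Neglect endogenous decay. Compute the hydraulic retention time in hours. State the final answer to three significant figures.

τ ≈ 15.8 h

With k_d = 0 the design equation reduces to V = Y Q (S₀−S) θ_c / X = 0.665 × 59100 × (252 − 11.6) × 9.04 / 2200 = 38823 m³.
Hydraulic retention time τ = V/Q = 38823 / 59100 = 0.6569 d = 15.77 h.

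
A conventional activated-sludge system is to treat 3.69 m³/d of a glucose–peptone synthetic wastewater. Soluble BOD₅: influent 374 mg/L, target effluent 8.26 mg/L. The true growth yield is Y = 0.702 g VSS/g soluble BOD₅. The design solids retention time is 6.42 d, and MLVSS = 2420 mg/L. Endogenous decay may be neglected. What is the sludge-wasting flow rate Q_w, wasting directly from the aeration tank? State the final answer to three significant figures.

Biomass mass balance (decay neglected): V·X = Y·Q·(S₀ − S)·θ_c, so V = 0.702 × 3.69 × (374 − 8.26) × 6.42 / 2420 = 2.513 m³.
With mixed-liquor wasting, θ_c = V/Q_w, so Q_w = V/θ_c = 2.513/6.42 = 0.3915 m³/d.

Q_w ≈ 0.391 m³/d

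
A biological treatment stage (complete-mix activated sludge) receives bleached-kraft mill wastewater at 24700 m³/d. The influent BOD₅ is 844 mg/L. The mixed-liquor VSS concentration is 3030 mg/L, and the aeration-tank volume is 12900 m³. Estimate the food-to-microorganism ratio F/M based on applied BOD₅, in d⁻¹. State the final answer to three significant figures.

Food-to-microorganism ratio F/M = Q S₀ / (V X) = 24700 × 844 / (12900 × 3030) = 0.5333 d⁻¹.

F/M ≈ 0.533 d⁻¹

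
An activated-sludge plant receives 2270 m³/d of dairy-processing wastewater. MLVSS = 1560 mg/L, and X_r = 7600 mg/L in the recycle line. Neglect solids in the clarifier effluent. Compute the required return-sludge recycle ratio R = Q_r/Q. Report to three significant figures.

Mass balance around the secondary clarifier (neglecting effluent solids): R = X / (X_r − X) = 1560 / (7600 − 1560) = 0.2583.

R ≈ 0.258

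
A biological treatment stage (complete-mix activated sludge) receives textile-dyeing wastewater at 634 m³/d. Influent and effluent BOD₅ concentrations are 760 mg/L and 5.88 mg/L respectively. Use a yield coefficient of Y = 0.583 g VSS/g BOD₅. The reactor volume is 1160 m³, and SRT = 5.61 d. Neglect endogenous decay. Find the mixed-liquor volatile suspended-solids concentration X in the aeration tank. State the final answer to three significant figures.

X ≈ 1350 mg/L

X = Y·Q·ΔS·θ_c / V = 0.583 × 634 × (760 − 5.88) × 5.61 / 1160 = 1348 mg/L.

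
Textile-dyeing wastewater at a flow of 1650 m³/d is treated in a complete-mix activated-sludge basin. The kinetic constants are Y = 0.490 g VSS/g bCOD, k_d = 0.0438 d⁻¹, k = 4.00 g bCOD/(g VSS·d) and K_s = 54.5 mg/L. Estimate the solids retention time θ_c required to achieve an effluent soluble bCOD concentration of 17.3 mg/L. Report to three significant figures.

θ_c ≈ 2.33 d

At the target effluent, Y k S/(K_s+S) = 0.490×4.00×17.3/71.80 = 0.4723 d⁻¹.
1/θ_c = 0.4723 − 0.0438 = 0.4285 d⁻¹, so θ_c = 2.334 d.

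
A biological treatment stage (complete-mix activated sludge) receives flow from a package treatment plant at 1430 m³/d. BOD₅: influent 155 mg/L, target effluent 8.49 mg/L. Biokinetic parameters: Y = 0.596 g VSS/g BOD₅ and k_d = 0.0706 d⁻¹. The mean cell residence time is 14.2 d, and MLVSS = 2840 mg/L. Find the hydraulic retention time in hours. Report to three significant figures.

τ ≈ 5.23 h

Rearranging the biomass balance for a CMAS with decay, V = Y·Q·ΔS·θ_c / [X·(1+k_d θ_c)] = 0.596 × 1430 × (155 − 8.49) × 14.2 / [2840 × (1 + 0.0706 × 14.2)] = 1.77×10^6 / 5687 = 311.8 m³.
HRT = V/Q = 311.8 m³ / 1430 m³·d⁻¹ = 0.2180 d × 24 = 5.233 h.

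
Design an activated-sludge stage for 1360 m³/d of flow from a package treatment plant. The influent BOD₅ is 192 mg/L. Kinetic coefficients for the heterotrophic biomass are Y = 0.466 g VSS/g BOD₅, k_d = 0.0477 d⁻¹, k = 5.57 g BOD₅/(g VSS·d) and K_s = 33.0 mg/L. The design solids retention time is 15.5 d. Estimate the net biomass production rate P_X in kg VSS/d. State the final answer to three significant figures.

P_X ≈ 69.4 kg VSS/d

From the Monod/SRT balance for a CMAS, S = K_s·(1+k_d θ_c)/[θ_c·(Y k − k_d) − 1] = 33.0 × (1 + 0.0477 × 15.5) / [15.5 × (0.466 × 5.57 − 0.0477) − 1] = 57.40 / 38.49 = 1.491 mg/L.
Correct the yield for decay: Y_obs = Y/(1 + k_d θ_c) = 0.466 / (1 + 0.0477 × 15.5) = 0.466 / 1.739 = 0.2679.
Substrate removed = Q·(S₀ − S) = 1360 m³/d × (192 − 1.49) g/m³ = 2.59×10^5 g/d = 259.1 kg/d.
Net biomass production P_X = Y_obs × Q·(S₀ − S) = 0.2679 × 259.1 = 69.42 kg VSS/d.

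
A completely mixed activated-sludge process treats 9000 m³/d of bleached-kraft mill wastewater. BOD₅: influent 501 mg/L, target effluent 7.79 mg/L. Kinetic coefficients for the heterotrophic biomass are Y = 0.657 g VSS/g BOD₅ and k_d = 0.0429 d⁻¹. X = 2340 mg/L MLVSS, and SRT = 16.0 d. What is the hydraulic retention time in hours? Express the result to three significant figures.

τ ≈ 31.5 h

Rearranging the biomass balance for a CMAS with decay, V = Y·Q·ΔS·θ_c / [X·(1+k_d θ_c)] = 0.657 × 9000 × (501 − 7.79) × 16.0 / [2340 × (1 + 0.0429 × 16.0)] = 4.67×10^7 / 3946 = 11825 m³.
τ = V/Q = 11825/9000 = 1.314 d, or 31.53 h.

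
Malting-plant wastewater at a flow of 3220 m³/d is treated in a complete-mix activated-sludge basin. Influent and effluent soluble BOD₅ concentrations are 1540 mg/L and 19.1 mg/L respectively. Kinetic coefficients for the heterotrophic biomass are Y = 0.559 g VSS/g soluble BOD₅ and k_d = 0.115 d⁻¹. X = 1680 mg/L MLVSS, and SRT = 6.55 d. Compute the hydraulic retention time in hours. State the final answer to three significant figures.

τ ≈ 45.4 h

Steady-state biomass mass balance: V·X·(1 + k_d·θ_c) = Y·Q·(S₀ − S)·θ_c, so V = 0.559 × 3220 × (1540 − 19.1) × 6.55 / [1680 × (1 + 0.115 × 6.55)] = 1.79×10^7 / 2945 = 6088 m³.
Hydraulic retention time τ = V/Q = 6088 / 3220 = 1.891 d = 45.37 h.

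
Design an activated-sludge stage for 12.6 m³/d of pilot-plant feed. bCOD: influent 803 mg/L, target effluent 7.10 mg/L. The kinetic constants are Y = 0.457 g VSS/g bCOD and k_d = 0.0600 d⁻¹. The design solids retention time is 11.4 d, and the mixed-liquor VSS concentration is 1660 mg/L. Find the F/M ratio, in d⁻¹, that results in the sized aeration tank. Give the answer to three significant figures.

Steady-state biomass mass balance: V·X·(1 + k_d·θ_c) = Y·Q·(S₀ − S)·θ_c, so V = 0.457 × 12.6 × (803 − 7.10) × 11.4 / [1660 × (1 + 0.0600 × 11.4)] = 5.22×10^4 / 2795 = 18.69 m³.
F/M = applied load / biomass = Q·S₀/(V·X) = 12.6 × 803 / (18.69 × 1660) = 0.3261 d⁻¹.

F/M ≈ 0.326 d⁻¹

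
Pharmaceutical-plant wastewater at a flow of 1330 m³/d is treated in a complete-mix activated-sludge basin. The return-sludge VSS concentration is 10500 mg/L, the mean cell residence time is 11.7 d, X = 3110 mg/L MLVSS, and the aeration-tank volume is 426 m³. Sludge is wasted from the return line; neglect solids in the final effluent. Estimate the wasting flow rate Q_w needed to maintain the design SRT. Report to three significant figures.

Q_w ≈ 10.8 m³/d

Q_w = (V·X)/(θ_c X_r) = 426.0 × 3110 / (11.7 × 10500) = 10.78 m³/d.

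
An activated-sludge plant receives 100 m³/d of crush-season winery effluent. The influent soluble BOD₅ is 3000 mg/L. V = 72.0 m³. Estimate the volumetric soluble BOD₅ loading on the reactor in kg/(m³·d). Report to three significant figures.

Volumetric loading L_v = Q·S₀ / V = 100 × 3000 g/m³ / 72.00 m³ = 4167 g/(m³·d) = 4.167 kg soluble BOD₅/(m³·d).

L_v ≈ 4.17 kg soluble BOD₅/(m³·d)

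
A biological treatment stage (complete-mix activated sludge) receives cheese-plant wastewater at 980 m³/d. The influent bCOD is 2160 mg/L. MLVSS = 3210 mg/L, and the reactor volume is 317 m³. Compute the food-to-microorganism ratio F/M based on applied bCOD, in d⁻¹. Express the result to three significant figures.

F/M ≈ 2.08 d⁻¹

F/M = Q·S₀ / (V·X) = 980 × 2160 / (317.0 × 3210) = 2.080 g bCOD·(g VSS·d)⁻¹.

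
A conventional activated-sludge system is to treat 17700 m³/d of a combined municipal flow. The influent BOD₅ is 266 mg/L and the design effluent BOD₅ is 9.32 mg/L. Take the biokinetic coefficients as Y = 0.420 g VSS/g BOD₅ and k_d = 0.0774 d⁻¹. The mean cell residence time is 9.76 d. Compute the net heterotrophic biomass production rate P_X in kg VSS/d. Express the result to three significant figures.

Observed yield with endogenous decay: Y_obs = Y / (1 + k_d·θ_c) = 0.420 / (1 + 0.0774 × 9.76) = 0.420 / 1.755 = 0.2393 g VSS/g BOD₅.
ΔS = 266 − 9.32 = 256.7 mg/L, so the substrate removal rate is 17700 × 256.7/1000 = 4543 kg BOD₅/d.
Biomass produced: P_X = Y_obs·Q·ΔS = 0.2393 × 4543 ≈ 1087 kg VSS/d.

P_X ≈ 1090 kg VSS/d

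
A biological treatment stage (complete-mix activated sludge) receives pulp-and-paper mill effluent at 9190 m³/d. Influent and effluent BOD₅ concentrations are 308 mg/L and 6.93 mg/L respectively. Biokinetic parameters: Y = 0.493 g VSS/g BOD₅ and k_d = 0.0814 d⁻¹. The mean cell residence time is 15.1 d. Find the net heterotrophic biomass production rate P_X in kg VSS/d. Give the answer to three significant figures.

P_X ≈ 612 kg VSS/d

Correct the yield for decay: Y_obs = Y/(1 + k_d θ_c) = 0.493 / (1 + 0.0814 × 15.1) = 0.493 / 2.229 = 0.2212.
Q·(S₀ − S) = 9190 × (308 − 6.93) × 10⁻³ = 2767 kg/d removed.
Biomass produced: P_X = Y_obs·Q·ΔS = 0.2212 × 2767 ≈ 611.9 kg VSS/d.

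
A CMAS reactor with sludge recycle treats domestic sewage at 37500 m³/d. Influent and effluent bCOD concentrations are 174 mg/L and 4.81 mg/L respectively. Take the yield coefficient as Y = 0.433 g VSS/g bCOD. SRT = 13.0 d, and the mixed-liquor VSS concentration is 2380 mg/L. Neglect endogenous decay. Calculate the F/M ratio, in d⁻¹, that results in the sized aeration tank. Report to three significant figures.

F/M ≈ 0.183 d⁻¹

Biomass mass balance (decay neglected): V·X = Y·Q·(S₀ − S)·θ_c, so V = 0.433 × 37500 × (174 − 4.81) × 13.0 / 2380 = 15006 m³.
F/M = applied load / biomass = Q·S₀/(V·X) = 37500 × 174 / (15006 × 2380) = 0.1827 d⁻¹.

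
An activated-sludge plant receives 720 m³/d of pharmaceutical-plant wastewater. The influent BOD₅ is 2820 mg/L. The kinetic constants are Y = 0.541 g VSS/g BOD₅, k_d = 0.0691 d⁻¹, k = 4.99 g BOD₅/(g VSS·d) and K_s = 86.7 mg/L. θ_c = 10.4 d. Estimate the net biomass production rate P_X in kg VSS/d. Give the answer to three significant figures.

P_X ≈ 638 kg VSS/d

For a completely mixed reactor with recycle the Lawrence–McCarty relation gives S = K_s·(1 + k_d·θ_c) / [θ_c·(Y·k − k_d) − 1] = 86.7 × (1 + 0.0691 × 10.4) / [10.4 × (0.541 × 4.99 − 0.0691) − 1] = 149.0 / 26.36 = 5.653 mg/L.
Observed yield with endogenous decay: Y_obs = Y / (1 + k_d·θ_c) = 0.541 / (1 + 0.0691 × 10.4) = 0.541 / 1.719 = 0.3148 g VSS/g BOD₅.
Q·(S₀ − S) = 720 × (2820 − 5.65) × 10⁻³ = 2026 kg/d removed.
So the net sludge growth is P_X = 0.3148 × 2026 = 637.9 kg VSS/d.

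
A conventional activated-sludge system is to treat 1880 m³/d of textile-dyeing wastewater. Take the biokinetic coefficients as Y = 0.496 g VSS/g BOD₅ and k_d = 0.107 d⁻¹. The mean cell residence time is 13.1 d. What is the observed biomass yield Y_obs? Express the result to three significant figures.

Correct the yield for decay: Y_obs = Y/(1 + k_d θ_c) = 0.496 / (1 + 0.107 × 13.1) = 0.496 / 2.402 = 0.2065.

Y_obs ≈ 0.207 g VSS/g BOD₅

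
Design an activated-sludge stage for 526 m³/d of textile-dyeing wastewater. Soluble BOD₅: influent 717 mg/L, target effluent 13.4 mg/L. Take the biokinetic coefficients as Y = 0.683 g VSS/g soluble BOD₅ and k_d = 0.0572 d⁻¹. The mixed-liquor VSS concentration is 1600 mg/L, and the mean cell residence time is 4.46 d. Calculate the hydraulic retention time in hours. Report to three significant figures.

τ ≈ 25.6 h

From the SRT design equation V = Y Q (S₀−S) θ_c / [X (1 + k_d θ_c)] = 0.683 × 526 × (717 − 13.4) × 4.46 / [1600 × (1 + 0.0572 × 4.46)] = 1.13×10^6 / 2008 = 561.4 m³.
HRT = V/Q = 561.4 m³ / 526 m³·d⁻¹ = 1.067 d × 24 = 25.61 h.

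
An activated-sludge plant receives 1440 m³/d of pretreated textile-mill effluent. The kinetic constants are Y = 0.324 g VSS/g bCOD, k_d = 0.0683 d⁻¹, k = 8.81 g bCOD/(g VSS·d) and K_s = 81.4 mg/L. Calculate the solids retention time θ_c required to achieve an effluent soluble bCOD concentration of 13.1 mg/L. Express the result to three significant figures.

Specific growth rate at S = 13.1 mg/L: μ = YkS/(K_s+S) = 0.324·8.81·13.1/(81.4+13.1) = 0.3957 d⁻¹.
θ_c = 1/(μ − k_d) = 1/(0.3957 − 0.0683) = 1/0.3274 = 3.054 d.

θ_c ≈ 3.05 d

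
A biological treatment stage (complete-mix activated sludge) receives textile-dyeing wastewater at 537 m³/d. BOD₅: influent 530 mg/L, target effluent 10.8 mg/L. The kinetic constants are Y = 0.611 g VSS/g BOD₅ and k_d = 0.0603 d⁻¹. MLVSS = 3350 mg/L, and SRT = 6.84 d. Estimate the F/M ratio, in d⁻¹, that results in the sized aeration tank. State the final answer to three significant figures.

F/M ≈ 0.345 d⁻¹

From the SRT design equation V = Y Q (S₀−S) θ_c / [X (1 + k_d θ_c)] = 0.611 × 537 × (530 − 10.8) × 6.84 / [3350 × (1 + 0.0603 × 6.84)] = 1.17×10^6 / 4732 = 246.3 m³.
Food-to-microorganism ratio F/M = Q S₀ / (V X) = 537 × 530 / (246.3 × 3350) = 0.3450 d⁻¹.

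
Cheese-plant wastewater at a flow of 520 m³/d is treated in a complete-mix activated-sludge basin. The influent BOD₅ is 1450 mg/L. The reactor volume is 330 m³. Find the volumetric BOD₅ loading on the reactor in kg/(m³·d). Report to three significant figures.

L_v ≈ 2.28 kg BOD₅/(m³·d)

L_v = Q S₀ / V = 520 × 1450 × 10⁻³ / 330.0 = 2.285 kg/(m³·d).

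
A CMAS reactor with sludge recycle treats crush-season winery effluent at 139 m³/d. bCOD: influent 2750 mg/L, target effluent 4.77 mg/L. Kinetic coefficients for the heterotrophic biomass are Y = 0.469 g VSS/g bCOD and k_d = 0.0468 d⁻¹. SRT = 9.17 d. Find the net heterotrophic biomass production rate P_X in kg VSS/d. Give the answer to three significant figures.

P_X ≈ 125 kg VSS/d

Observed yield with endogenous decay: Y_obs = Y / (1 + k_d·θ_c) = 0.469 / (1 + 0.0468 × 9.17) = 0.469 / 1.429 = 0.3282 g VSS/g bCOD.
Q·(S₀ − S) = 139 × (2750 − 4.77) × 10⁻³ = 381.6 kg/d removed.
Net biomass production P_X = Y_obs × Q·(S₀ − S) = 0.3282 × 381.6 = 125.2 kg VSS/d.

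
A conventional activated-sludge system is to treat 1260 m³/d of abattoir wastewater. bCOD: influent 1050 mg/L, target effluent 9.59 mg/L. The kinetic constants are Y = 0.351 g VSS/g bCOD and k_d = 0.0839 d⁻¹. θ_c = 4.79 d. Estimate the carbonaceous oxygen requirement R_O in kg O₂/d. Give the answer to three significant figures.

R_O ≈ 845 kg O₂/d

Correct the yield for decay: Y_obs = Y/(1 + k_d θ_c) = 0.351 / (1 + 0.0839 × 4.79) = 0.351 / 1.402 = 0.2504.
Substrate removed = Q·(S₀ − S) = 1260 m³/d × (1050 − 9.59) g/m³ = 1.31×10^6 g/d = 1311 kg/d.
Net sludge production P_X = 0.2504 × 1311 = 328.2 kg VSS/d.
R_O = Q·ΔS − 1.42 P_X = 1311 − 466.1 = 844.8 kg O₂/d.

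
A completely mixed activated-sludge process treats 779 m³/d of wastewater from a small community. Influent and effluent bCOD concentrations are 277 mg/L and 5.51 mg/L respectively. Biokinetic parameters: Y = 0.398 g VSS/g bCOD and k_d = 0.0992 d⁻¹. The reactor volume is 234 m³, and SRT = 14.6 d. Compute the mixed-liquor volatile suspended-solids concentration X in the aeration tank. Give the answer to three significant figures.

From V·X·(1 + k_d·θ_c) = Y·Q·(S₀ − S)·θ_c: X = 0.398 × 779 × (277 − 5.51) × 14.6 / [234 × (1 + 0.0992 × 14.6)] = 2145 mg/L.

X ≈ 2150 mg/L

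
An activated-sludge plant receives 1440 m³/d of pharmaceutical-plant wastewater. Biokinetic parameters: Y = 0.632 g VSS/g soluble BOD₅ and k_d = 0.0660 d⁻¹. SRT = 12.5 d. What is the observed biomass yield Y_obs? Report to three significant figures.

Y_obs = Y / (1 + k_d θ_c) = 0.632 / (1 + 0.0660 × 12.5) = 0.632 / 1.825 = 0.3463.

Y_obs ≈ 0.346 g VSS/g soluble BOD₅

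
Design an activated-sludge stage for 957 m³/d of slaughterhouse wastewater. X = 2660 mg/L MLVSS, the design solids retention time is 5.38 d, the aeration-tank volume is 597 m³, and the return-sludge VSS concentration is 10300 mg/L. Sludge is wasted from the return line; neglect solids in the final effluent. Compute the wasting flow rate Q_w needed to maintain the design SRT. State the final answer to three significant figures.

Q_w ≈ 28.7 m³/d

Wasting from the return line (neglecting effluent solids): Q_w = V·X / (θ_c·X_r) = 597.0 × 2660 / (5.38 × 10300) = 28.66 m³/d.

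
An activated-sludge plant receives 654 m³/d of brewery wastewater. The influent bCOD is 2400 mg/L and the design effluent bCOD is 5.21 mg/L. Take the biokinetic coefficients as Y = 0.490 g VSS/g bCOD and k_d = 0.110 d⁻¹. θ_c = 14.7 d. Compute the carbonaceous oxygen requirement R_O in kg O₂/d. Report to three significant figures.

R_O ≈ 1150 kg O₂/d

The observed yield is Y_obs = Y/(1 + k_d·θ_c) = 0.490 / (1 + 0.110 × 14.7) = 0.490 / 2.617 = 0.1872 g VSS per g bCOD removed.
Substrate removed = Q·(S₀ − S) = 654 m³/d × (2400 − 5.21) g/m³ = 1.57×10^6 g/d = 1566 kg/d.
Net sludge production P_X = 0.1872 × 1566 = 293.2 kg VSS/d.
R_O = Q·ΔS − 1.42 P_X = 1566 − 416.4 = 1150 kg O₂/d.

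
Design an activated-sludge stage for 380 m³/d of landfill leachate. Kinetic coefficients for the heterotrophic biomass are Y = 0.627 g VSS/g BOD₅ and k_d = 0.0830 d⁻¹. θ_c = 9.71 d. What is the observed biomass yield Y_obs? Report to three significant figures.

Correct the yield for decay: Y_obs = Y/(1 + k_d θ_c) = 0.627 / (1 + 0.0830 × 9.71) = 0.627 / 1.806 = 0.3472.

Y_obs ≈ 0.347 g VSS/g BOD₅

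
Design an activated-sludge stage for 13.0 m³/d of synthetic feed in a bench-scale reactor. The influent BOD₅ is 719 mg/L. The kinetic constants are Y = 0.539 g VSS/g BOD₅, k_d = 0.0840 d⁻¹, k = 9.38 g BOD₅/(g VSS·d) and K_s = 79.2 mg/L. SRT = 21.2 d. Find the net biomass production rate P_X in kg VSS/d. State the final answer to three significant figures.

P_X ≈ 1.81 kg VSS/d

From the Monod/SRT balance for a CMAS, S = K_s·(1+k_d θ_c)/[θ_c·(Y k − k_d) − 1] = 79.2 × (1 + 0.0840 × 21.2) / [21.2 × (0.539 × 9.38 − 0.0840) − 1] = 220.2 / 104.4 = 2.110 mg/L.
Correct the yield for decay: Y_obs = Y/(1 + k_d θ_c) = 0.539 / (1 + 0.0840 × 21.2) = 0.539 / 2.781 = 0.1938.
ΔS = 719 − 2.11 = 716.9 mg/L, so the substrate removal rate is 13.0 × 716.9/1000 = 9.320 kg BOD₅/d.
Net biomass production P_X = Y_obs × Q·(S₀ − S) = 0.1938 × 9.320 = 1.806 kg VSS/d.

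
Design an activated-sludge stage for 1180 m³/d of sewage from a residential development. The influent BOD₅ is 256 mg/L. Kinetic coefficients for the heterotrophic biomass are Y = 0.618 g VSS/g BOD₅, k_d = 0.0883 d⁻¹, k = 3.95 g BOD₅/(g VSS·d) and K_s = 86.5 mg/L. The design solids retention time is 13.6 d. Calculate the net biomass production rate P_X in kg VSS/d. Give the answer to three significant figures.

P_X ≈ 82.8 kg VSS/d

Effluent substrate depends only on kinetics and SRT: S = K_s(1 + k_d θ_c) / [θ_c(Yk − k_d) − 1] = 86.5 × (1 + 0.0883 × 13.6) / [13.6 × (0.618 × 3.95 − 0.0883) − 1] = 190.4 / 31.00 = 6.142 mg/L.
Y_obs = Y / (1 + k_d θ_c) = 0.618 / (1 + 0.0883 × 13.6) = 0.618 / 2.201 = 0.2808.
ΔS = 256 − 6.14 = 249.9 mg/L, so the substrate removal rate is 1180 × 249.9/1000 = 294.8 kg BOD₅/d.
Net biomass production P_X = Y_obs × Q·(S₀ − S) = 0.2808 × 294.8 = 82.79 kg VSS/d.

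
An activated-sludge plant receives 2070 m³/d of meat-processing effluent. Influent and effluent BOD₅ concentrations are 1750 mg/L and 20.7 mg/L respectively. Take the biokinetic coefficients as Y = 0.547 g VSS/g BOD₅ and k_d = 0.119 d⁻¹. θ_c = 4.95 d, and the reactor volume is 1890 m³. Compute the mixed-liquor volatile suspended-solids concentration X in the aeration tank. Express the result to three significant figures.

X ≈ 3230 mg/L

From V·X·(1 + k_d·θ_c) = Y·Q·(S₀ − S)·θ_c: X = 0.547 × 2070 × (1750 − 20.7) × 4.95 / [1890 × (1 + 0.119 × 4.95)] = 3227 mg/L.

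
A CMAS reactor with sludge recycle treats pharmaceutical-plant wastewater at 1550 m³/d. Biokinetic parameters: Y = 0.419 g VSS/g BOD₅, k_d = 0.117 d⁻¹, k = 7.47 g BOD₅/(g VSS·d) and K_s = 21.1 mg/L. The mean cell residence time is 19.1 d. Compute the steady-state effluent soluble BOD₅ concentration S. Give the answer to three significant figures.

Effluent substrate depends only on kinetics and SRT: S = K_s(1 + k_d θ_c) / [θ_c(Yk − k_d) − 1] = 21.1 × (1 + 0.117 × 19.1) / [19.1 × (0.419 × 7.47 − 0.117) − 1] = 68.25 / 56.55 = 1.207 mg/L.

S ≈ 1.21 mg/L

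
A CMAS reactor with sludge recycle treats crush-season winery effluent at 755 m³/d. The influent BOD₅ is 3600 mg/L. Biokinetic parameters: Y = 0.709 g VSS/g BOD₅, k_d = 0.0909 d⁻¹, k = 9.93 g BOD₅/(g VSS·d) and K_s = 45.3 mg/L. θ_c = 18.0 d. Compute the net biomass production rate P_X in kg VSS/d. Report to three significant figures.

From the Monod/SRT balance for a CMAS, S = K_s·(1+k_d θ_c)/[θ_c·(Y k − k_d) − 1] = 45.3 × (1 + 0.0909 × 18.0) / [18.0 × (0.709 × 9.93 − 0.0909) − 1] = 119.4 / 124.1 = 0.9624 mg/L.
Observed yield with endogenous decay: Y_obs = Y / (1 + k_d·θ_c) = 0.709 / (1 + 0.0909 × 18.0) = 0.709 / 2.636 = 0.2689 g VSS/g BOD₅.
Q·(S₀ − S) = 755 × (3600 − 0.962) × 10⁻³ = 2717 kg/d removed.
P_X = Y_obs · Q(S₀ − S) = 0.2689 × 2717 = 730.8 kg VSS/d.

P_X ≈ 731 kg VSS/d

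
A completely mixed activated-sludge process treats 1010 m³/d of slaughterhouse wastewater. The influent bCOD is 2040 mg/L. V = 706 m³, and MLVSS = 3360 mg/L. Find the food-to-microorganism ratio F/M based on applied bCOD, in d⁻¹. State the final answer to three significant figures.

F/M = applied load / biomass = Q·S₀/(V·X) = 1010 × 2040 / (706.0 × 3360) = 0.8686 d⁻¹.

F/M ≈ 0.869 d⁻¹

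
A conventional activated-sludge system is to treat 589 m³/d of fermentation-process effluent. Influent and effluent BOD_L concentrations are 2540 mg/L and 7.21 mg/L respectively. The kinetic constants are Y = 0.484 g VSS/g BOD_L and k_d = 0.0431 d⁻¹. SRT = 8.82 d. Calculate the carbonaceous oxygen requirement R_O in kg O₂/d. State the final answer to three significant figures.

R_O ≈ 749 kg O₂/d

Y_obs = Y / (1 + k_d θ_c) = 0.484 / (1 + 0.0431 × 8.82) = 0.484 / 1.380 = 0.3507.
ΔS = 2540 − 7.21 = 2533 mg/L, so the substrate removal rate is 589 × 2533/1000 = 1492 kg BOD_L/d.
P_X = Y_obs·Q·(S₀ − S) = 0.3507 × 1492 = 523.2 kg VSS/d.
Carbonaceous O₂ demand = substrate oxidised − cell-mass equivalent = 1492 − 1.42 × 523.2 = 748.9 kg O₂/d.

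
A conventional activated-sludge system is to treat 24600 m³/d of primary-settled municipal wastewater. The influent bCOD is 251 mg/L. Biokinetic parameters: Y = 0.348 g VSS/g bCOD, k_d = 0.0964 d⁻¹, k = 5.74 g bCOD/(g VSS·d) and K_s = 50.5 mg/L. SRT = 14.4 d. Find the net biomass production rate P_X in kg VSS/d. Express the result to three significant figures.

From the Monod/SRT balance for a CMAS, S = K_s·(1+k_d θ_c)/[θ_c·(Y k − k_d) − 1] = 50.5 × (1 + 0.0964 × 14.4) / [14.4 × (0.348 × 5.74 − 0.0964) − 1] = 120.6 / 26.38 = 4.572 mg/L.
The observed yield is Y_obs = Y/(1 + k_d·θ_c) = 0.348 / (1 + 0.0964 × 14.4) = 0.348 / 2.388 = 0.1457 g VSS per g bCOD removed.
Q·(S₀ − S) = 24600 × (251 − 4.57) × 10⁻³ = 6062 kg/d removed.
Net biomass production P_X = Y_obs × Q·(S₀ − S) = 0.1457 × 6062 = 883.4 kg VSS/d.

P_X ≈ 883 kg VSS/d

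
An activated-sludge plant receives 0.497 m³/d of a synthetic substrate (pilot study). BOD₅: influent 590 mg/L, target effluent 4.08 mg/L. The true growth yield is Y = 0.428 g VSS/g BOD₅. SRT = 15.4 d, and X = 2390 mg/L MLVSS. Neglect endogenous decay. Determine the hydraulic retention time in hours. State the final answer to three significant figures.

With k_d = 0 the design equation reduces to V = Y Q (S₀−S) θ_c / X = 0.428 × 0.497 × (590 − 4.08) × 15.4 / 2390 = 0.8031 m³.
τ = V/Q = 0.8031/0.497 = 1.616 d, or 38.78 h.

τ ≈ 38.8 h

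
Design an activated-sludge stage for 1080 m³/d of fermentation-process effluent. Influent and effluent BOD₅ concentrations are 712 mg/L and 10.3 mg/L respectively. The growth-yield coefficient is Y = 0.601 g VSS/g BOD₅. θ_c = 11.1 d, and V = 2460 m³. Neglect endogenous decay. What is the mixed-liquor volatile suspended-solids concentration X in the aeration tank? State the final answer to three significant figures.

Without decay, X = Y Q (S₀−S) θ_c / V = 0.601 × 1080 × (712 − 10.3) × 11.1 / 2460 = 2055 mg/L.

X ≈ 2060 mg/L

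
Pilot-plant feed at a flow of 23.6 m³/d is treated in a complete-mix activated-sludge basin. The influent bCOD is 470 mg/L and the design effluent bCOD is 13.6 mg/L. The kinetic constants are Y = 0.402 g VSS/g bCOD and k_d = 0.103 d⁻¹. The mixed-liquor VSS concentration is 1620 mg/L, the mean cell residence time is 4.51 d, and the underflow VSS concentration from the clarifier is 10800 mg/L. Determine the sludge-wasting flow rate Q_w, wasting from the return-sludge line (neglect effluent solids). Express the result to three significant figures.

Q_w ≈ 0.274 m³/d

Steady-state biomass mass balance: V·X·(1 + k_d·θ_c) = Y·Q·(S₀ − S)·θ_c, so V = 0.402 × 23.6 × (470 − 13.6) × 4.51 / [1620 × (1 + 0.103 × 4.51)] = 1.95×10^4 / 2373 = 8.231 m³.
Q_w = (V·X)/(θ_c X_r) = 8.231 × 1620 / (4.51 × 10800) = 0.2738 m³/d.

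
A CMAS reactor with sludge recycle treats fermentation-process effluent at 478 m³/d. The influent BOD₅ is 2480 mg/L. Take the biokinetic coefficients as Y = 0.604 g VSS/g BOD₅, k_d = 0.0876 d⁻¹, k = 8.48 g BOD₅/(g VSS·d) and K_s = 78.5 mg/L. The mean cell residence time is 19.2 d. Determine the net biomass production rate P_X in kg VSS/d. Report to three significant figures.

P_X ≈ 267 kg VSS/d

For a completely mixed reactor with recycle the Lawrence–McCarty relation gives S = K_s·(1 + k_d·θ_c) / [θ_c·(Y·k − k_d) − 1] = 78.5 × (1 + 0.0876 × 19.2) / [19.2 × (0.604 × 8.48 − 0.0876) − 1] = 210.5 / 95.66 = 2.201 mg/L.
Correct the yield for decay: Y_obs = Y/(1 + k_d θ_c) = 0.604 / (1 + 0.0876 × 19.2) = 0.604 / 2.682 = 0.2252.
ΔS = 2480 − 2.20 = 2478 mg/L, so the substrate removal rate is 478 × 2478/1000 = 1184 kg BOD₅/d.
Net biomass production P_X = Y_obs × Q·(S₀ − S) = 0.2252 × 1184 = 266.7 kg VSS/d.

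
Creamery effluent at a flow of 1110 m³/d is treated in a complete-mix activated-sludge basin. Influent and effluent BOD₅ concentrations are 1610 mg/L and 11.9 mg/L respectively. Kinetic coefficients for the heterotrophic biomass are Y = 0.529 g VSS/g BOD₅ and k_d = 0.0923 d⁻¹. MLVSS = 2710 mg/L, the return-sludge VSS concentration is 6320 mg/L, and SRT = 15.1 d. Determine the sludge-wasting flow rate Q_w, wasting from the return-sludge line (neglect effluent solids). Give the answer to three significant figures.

From the SRT design equation V = Y Q (S₀−S) θ_c / [X (1 + k_d θ_c)] = 0.529 × 1110 × (1610 − 11.9) × 15.1 / [2710 × (1 + 0.0923 × 15.1)] = 1.42×10^7 / 6487 = 2184 m³.
Q_w = (V·X)/(θ_c X_r) = 2184 × 2710 / (15.1 × 6320) = 62.03 m³/d.

Q_w ≈ 62.0 m³/d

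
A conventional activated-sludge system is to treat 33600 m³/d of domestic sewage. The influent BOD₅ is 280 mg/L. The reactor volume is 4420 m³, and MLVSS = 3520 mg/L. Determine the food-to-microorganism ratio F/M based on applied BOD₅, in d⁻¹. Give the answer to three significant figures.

F/M = applied load / biomass = Q·S₀/(V·X) = 33600 × 280 / (4420 × 3520) = 0.6047 d⁻¹.

F/M ≈ 0.605 d⁻¹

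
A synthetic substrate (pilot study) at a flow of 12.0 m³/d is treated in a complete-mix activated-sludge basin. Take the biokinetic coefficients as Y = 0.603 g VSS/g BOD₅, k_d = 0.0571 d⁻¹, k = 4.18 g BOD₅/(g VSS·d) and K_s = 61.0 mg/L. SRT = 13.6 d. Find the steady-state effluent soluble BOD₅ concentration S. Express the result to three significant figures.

S ≈ 3.33 mg/L

For a completely mixed reactor with recycle the Lawrence–McCarty relation gives S = K_s·(1 + k_d·θ_c) / [θ_c·(Y·k − k_d) − 1] = 61.0 × (1 + 0.0571 × 13.6) / [13.6 × (0.603 × 4.18 − 0.0571) − 1] = 108.4 / 32.50 = 3.334 mg/L.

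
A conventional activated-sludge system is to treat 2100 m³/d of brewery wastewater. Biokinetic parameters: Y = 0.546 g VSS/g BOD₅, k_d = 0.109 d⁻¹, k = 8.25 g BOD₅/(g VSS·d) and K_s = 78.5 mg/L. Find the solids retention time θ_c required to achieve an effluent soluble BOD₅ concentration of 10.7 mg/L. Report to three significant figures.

θ_c ≈ 2.32 d

From 1/θ_c = Y·k·S/(K_s + S) − k_d: Y·k·S/(K_s+S) = 0.546 × 8.25 × 10.7 / (78.5 + 10.7) = 0.5403 d⁻¹.
θ_c = 1/(μ − k_d) = 1/(0.5403 − 0.109) = 1/0.4313 = 2.318 d.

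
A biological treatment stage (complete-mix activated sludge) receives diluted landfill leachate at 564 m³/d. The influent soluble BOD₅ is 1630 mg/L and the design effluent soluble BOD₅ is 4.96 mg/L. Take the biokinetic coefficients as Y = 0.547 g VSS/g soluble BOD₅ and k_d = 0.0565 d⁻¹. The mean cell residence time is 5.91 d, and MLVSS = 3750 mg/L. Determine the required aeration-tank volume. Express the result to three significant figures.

Rearranging the biomass balance for a CMAS with decay, V = Y·Q·ΔS·θ_c / [X·(1+k_d θ_c)] = 0.547 × 564 × (1630 − 4.96) × 5.91 / [3750 × (1 + 0.0565 × 5.91)] = 2.96×10^6 / 5002 = 592.3 m³.

V ≈ 592 m³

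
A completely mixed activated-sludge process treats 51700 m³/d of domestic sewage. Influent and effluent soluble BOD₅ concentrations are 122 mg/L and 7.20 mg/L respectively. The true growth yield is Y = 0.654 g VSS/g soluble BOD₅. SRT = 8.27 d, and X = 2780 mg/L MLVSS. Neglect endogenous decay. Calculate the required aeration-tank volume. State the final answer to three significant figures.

With k_d = 0 the design equation reduces to V = Y Q (S₀−S) θ_c / X = 0.654 × 51700 × (122 − 7.20) × 8.27 / 2780 = 11547 m³.

V ≈ 11500 m³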